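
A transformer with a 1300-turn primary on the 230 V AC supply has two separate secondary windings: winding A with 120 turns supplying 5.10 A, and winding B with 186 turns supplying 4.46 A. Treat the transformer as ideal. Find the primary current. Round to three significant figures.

I_p ≈ 1.11 A

V_A = 230 × 120/1300 = 21.231 V; V_B = 230 × 186/1300 = 32.908 V.
P_out = V_A I_A + V_B I_B = 21.231×5.10 + 32.908×4.46 = 108.28 + 146.77 = 255.05 W.
Ideal ⇒ P_in = P_out, so I_p = P_out/V_p = 255.05/230 = 1.11 A.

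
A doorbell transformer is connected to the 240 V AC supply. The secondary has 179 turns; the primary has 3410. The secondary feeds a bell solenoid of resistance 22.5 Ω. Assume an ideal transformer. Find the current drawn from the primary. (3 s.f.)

I_p ≈ 0.0294 A

V_s = V_p × N_s/N_p = 240 × 179/3410 = 12.598 V.
I_s = V_s/R = 12.598/22.5 = 0.55992 A.
For an ideal transformer I_p N_p = I_s N_s, so I_p = 0.55992 × 179/3410 = 0.0294 A.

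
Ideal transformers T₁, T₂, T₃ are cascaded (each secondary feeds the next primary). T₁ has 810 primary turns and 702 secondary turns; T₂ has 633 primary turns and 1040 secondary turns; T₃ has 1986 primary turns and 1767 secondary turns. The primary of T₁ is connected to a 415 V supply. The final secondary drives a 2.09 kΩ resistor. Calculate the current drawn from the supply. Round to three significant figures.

I_supply ≈ 0.319 A

Secondary of T₁: V = 415.00 × 702/810 = 359.67 V.
Secondary of T₂: V = 359.67 × 1040/633 = 590.92 V.
Secondary of T₃: V = 590.92 × 1767/1986 = 525.76 V.
I_load = 525.76/2090 = 0.25156 A, so P_out = 525.76 × 0.25156 = 132.26 W.
All ideal ⇒ P_in = P_out, so I_supply = 132.26/415 = 0.319 A.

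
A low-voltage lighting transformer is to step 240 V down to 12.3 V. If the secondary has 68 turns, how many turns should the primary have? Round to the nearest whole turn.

N_p/N_s = V_p/V_s, so N_p = 68 × 240/12.3 = 1326.8 ≈ 1327 turns.

N_p = 1327 turns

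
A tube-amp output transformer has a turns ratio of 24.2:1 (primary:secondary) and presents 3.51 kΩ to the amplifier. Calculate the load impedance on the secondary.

Z_s = Z_p/(N_p/N_s)² = 3510/24.2² = 5.99 Ω.

Z_s ≈ 5.99 Ω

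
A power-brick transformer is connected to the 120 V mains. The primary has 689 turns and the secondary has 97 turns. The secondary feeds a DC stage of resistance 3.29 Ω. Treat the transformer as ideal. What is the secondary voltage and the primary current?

V_s ≈ 16.9 V, I_p ≈ 0.723 A

V_s = V_p × N_s/N_p = 120 × 97/689 = 16.894 V.
I_s = V_s/R = 16.894/3.29 = 5.1350 A.
I_p = I_s × N_s/N_p = 5.1350 × 97/689 = 0.723 A.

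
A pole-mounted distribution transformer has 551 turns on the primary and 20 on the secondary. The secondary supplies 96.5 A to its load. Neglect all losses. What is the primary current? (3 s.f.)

For an ideal transformer I_p/I_s = N_s/N_p, so I_p = 96.5 × 20/551 = 3.50 A.

I_p ≈ 3.50 A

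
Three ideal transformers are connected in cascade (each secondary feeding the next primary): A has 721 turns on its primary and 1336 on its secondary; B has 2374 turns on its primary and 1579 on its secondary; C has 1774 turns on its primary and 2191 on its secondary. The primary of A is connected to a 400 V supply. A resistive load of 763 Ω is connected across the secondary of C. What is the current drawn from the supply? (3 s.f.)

After A: V = 400.00 × 1336/721 = 741.19 V.
After B: V = 741.19 × 1579/2374 = 492.98 V.
After C: V = 492.98 × 2191/1774 = 608.87 V.
I_load = 608.87/763 = 0.79799 A, so P_out = 608.87 × 0.79799 = 485.87 W.
All ideal ⇒ P_in = P_out, so I_supply = 485.87/400 = 1.21 A.

I_supply ≈ 1.21 A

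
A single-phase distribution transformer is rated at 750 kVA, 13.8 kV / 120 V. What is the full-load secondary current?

I_s ≈ 6250 A

I_s = S/V_s = 750000/120 = 6250 A.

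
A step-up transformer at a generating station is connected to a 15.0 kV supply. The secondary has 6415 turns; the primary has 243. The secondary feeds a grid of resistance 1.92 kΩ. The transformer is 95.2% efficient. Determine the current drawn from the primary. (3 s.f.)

V_s = 15000 × 6415/243 = 395990 V.
I_s = V_s/R = 395990/1920 = 206.24 A.
P_out = V_s I_s = 395990 × 206.24 = 8.1670×10^7 W.
P_in = P_out/η = 8.1670×10^7/0.952 = 8.5788×10^7 W.
I_p = P_in/V_p = 8.5788×10^7/15000 = 5720 A.

I_p ≈ 5720 A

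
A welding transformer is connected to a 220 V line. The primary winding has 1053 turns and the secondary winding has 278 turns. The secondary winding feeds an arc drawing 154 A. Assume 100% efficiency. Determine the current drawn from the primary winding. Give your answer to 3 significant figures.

I_p ≈ 40.7 A

For an ideal transformer I_p N_p = I_s N_s, so I_p = 154 × 278/1053 = 40.7 A.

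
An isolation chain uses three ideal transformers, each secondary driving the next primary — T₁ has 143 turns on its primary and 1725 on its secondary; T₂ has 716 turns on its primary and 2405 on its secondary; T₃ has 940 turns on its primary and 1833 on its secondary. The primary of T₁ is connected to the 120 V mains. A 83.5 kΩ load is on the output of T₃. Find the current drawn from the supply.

Secondary of T₁: V = 120.00 × 1725/143 = 1447.6 V.
Secondary of T₂: V = 1447.6 × 2405/716 = 4862.2 V.
Secondary of T₃: V = 4862.2 × 1833/940 = 9481.4 V.
I_load = 9481.4/83500 = 0.11355 A, so P_out = 9481.4 × 0.11355 = 1076.6 W.
All ideal ⇒ P_in = P_out, so I_supply = 1076.6/120 = 8.97 A.

I_supply ≈ 8.97 A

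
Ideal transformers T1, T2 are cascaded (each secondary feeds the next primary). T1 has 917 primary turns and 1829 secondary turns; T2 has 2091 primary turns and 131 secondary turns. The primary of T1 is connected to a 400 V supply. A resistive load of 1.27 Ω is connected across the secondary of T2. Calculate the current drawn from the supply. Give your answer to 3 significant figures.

After T1: V = 400.00 × 1829/917 = 797.82 V.
After T2: V = 797.82 × 131/2091 = 49.983 V.
I_load = 49.983/1.27 = 39.357 A, so P_out = 49.983 × 39.357 = 1967.2 W.
All ideal ⇒ P_in = P_out, so I_supply = 1967.2/400 = 4.92 A.

I_supply ≈ 4.92 A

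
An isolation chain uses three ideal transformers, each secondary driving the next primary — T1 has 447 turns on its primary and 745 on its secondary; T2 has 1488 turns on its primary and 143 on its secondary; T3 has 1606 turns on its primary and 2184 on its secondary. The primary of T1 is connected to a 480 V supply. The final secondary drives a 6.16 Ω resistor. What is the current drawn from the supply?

I_supply ≈ 3.70 A

After T1: V = 480.00 × 745/447 = 800.00 V.
After T2: V = 800.00 × 143/1488 = 76.882 V.
After T3: V = 76.882 × 2184/1606 = 104.55 V.
I_load = 104.55/6.16 = 16.973 A, so P_out = 104.55 × 16.973 = 1774.5 W.
All ideal ⇒ P_in = P_out, so I_supply = 1774.5/480 = 3.70 A.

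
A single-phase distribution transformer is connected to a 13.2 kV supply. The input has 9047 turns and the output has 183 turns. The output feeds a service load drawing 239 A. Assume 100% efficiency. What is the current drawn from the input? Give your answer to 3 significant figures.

For an ideal transformer I_in N_in = I_out N_out, so I_in = 239 × 183/9047 = 4.83 A.

I_in ≈ 4.83 A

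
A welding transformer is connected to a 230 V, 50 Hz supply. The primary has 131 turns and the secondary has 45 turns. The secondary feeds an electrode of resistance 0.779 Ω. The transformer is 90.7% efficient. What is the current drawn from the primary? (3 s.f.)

I_p ≈ 38.4 A

V_s = 230 × 45/131 = 79.008 V.
I_s = V_s/R = 79.008/0.779 = 101.42 A.
P_out = V_s I_s = 79.008 × 101.42 = 8013.1 W.
P_in = P_out/η = 8013.1/0.907 = 8834.7 W.
I_p = P_in/V_p = 8834.7/230 = 38.4 A.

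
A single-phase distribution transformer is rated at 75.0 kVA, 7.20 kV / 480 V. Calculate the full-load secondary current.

I_s ≈ 156 A

I_s = S/V_s = 75000/480 = 156 A.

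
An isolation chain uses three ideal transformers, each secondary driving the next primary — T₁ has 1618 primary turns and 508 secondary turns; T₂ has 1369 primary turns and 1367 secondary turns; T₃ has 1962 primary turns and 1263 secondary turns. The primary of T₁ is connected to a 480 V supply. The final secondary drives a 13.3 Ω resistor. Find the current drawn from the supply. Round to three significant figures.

I_supply ≈ 1.47 A

Secondary of T₁: V = 480.00 × 508/1618 = 150.70 V.
Secondary of T₂: V = 150.70 × 1367/1369 = 150.48 V.
Secondary of T₃: V = 150.48 × 1263/1962 = 96.871 V.
I_load = 96.871/13.3 = 7.2836 A, so P_out = 96.871 × 7.2836 = 705.57 W.
All ideal ⇒ P_in = P_out, so I_supply = 705.57/480 = 1.47 A.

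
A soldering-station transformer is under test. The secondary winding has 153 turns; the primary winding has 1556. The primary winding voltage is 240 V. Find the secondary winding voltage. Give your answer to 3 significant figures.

V_s ≈ 23.6 V

V_s/V_p = N_s/N_p, so V_s = 240 × 153/1556 = 23.6 V.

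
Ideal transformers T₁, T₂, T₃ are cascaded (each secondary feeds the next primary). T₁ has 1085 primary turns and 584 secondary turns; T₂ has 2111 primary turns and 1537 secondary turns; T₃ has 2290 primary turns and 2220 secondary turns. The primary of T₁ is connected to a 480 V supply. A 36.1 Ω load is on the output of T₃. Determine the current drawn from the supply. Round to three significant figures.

After T₁: V = 480.00 × 584/1085 = 258.36 V.
After T₂: V = 258.36 × 1537/2111 = 188.11 V.
After T₃: V = 188.11 × 2220/2290 = 182.36 V.
I_load = 182.36/36.1 = 5.0515 A, so P_out = 182.36 × 5.0515 = 921.19 W.
All ideal ⇒ P_in = P_out, so I_supply = 921.19/480 = 1.92 A.

I_supply ≈ 1.92 A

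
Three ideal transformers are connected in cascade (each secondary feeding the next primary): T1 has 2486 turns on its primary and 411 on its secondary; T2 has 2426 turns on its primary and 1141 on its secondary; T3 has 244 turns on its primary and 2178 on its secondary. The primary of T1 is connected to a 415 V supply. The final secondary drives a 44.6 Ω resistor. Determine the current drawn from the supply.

After T1: V = 415.00 × 411/2486 = 68.610 V.
After T2: V = 68.610 × 1141/2426 = 32.269 V.
After T3: V = 32.269 × 2178/244 = 288.04 V.
I_load = 288.04/44.6 = 6.4583 A, so P_out = 288.04 × 6.4583 = 1860.2 W.
All ideal ⇒ P_in = P_out, so I_supply = 1860.2/415 = 4.48 A.

I_supply ≈ 4.48 A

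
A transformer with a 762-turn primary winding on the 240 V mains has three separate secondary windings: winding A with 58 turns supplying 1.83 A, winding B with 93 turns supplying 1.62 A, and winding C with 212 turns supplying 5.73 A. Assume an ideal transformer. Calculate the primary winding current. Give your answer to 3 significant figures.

I_p ≈ 1.93 A

V_A = 240 × 58/762 = 18.268 V; V_B = 240 × 93/762 = 29.291 V; V_C = 240 × 212/762 = 66.772 V.
P_out = V_A I_A + V_B I_B + V_C I_C = 18.268×1.83 + 29.291×1.62 + 66.772×5.73 = 33.430 + 47.452 + 382.60 = 463.48 W.
Ideal ⇒ P_in = P_out, so I_p = P_out/V_p = 463.48/240 = 1.93 A.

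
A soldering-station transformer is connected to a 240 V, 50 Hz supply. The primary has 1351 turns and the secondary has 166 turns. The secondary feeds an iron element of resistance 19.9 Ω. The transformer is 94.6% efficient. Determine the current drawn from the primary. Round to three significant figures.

V_s = 240 × 166/1351 = 29.489 V.
I_s = V_s/R = 29.489/19.9 = 1.4819 A.
P_out = V_s I_s = 29.489 × 1.4819 = 43.699 W.
P_in = P_out/η = 43.699/0.946 = 46.194 W.
I_p = P_in/V_p = 46.194/240 = 0.192 A.

I_p ≈ 0.192 A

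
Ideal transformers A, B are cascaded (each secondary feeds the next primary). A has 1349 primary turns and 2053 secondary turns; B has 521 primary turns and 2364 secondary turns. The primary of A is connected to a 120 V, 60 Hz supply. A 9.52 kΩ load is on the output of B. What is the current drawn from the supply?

After A: V = 120.00 × 2053/1349 = 182.62 V.
After B: V = 182.62 × 2364/521 = 828.64 V.
I_load = 828.64/9520 = 0.087042 A, so P_out = 828.64 × 0.087042 = 72.127 W.
All ideal ⇒ P_in = P_out, so I_supply = 72.127/120 = 0.601 A.

I_supply ≈ 0.601 A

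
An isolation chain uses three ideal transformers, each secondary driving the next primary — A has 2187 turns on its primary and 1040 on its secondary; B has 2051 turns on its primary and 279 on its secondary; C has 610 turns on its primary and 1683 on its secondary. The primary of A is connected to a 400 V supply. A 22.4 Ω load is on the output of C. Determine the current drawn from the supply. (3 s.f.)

Secondary of A: V = 400.00 × 1040/2187 = 190.21 V.
Secondary of B: V = 190.21 × 279/2051 = 25.875 V.
Secondary of C: V = 25.875 × 1683/610 = 71.390 V.
I_load = 71.390/22.4 = 3.1871 A, so P_out = 71.390 × 3.1871 = 227.52 W.
All ideal ⇒ P_in = P_out, so I_supply = 227.52/400 = 0.569 A.

I_supply ≈ 0.569 A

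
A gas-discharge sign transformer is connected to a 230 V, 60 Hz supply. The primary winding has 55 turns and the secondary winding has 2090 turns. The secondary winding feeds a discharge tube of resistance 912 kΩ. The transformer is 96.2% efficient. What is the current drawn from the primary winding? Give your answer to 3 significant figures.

V_s = 230 × 2090/55 = 8740.0 V.
I_s = V_s/R = 8740.0/912000 = 0.0095833 A.
P_out = V_s I_s = 8740.0 × 0.0095833 = 83.758 W.
P_in = P_out/η = 83.758/0.962 = 87.067 W.
I_p = P_in/V_p = 87.067/230 = 0.379 A.

I_p ≈ 0.379 A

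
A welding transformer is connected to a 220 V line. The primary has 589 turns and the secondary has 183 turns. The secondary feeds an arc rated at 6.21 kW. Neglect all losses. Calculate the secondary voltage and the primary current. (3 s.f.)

V_s = V_p × N_s/N_p = 220 × 183/589 = 68.353 V.
I_s = P/V_s = 6210/68.353 = 90.852 A.
I_p = I_s × N_s/N_p = 90.852 × 183/589 = 28.2 A.

V_s ≈ 68.4 V, I_p ≈ 28.2 A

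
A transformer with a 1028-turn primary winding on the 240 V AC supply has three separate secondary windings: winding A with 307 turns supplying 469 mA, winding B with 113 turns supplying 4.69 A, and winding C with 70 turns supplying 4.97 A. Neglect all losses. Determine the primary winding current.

V_A = 240 × 307/1028 = 71.673 V; V_B = 240 × 113/1028 = 26.381 V; V_C = 240 × 70/1028 = 16.342 V.
P_out = V_A I_A + V_B I_B + V_C I_C = 71.673×0.469 + 26.381×4.69 + 16.342×4.97 = 33.615 + 123.73 + 81.222 = 238.56 W.
Ideal ⇒ P_in = P_out, so I_p = P_out/V_p = 238.56/240 = 0.994 A.

I_p ≈ 0.994 A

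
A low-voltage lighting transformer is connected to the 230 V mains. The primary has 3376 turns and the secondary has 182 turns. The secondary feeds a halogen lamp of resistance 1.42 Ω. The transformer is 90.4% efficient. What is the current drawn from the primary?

V_s = 230 × 182/3376 = 12.399 V.
I_s = V_s/R = 12.399/1.42 = 8.7319 A.
P_out = V_s I_s = 12.399 × 8.7319 = 108.27 W.
P_in = P_out/η = 108.27/0.904 = 119.77 W.
I_p = P_in/V_p = 119.77/230 = 0.521 A.

I_p ≈ 0.521 A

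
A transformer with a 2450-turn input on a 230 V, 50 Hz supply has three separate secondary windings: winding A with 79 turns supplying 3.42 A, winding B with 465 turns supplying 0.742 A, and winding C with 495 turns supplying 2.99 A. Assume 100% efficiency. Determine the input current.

I_in ≈ 0.855 A

V_A = 230 × 79/2450 = 7.4163 V; V_B = 230 × 465/2450 = 43.653 V; V_C = 230 × 495/2450 = 46.469 V.
P_out = V_A I_A + V_B I_B + V_C I_C = 7.4163×3.42 + 43.653×0.742 + 46.469×2.99 = 25.364 + 32.391 + 138.94 = 196.70 W.
Ideal ⇒ P_in = P_out, so I_in = P_out/V_in = 196.70/230 = 0.855 A.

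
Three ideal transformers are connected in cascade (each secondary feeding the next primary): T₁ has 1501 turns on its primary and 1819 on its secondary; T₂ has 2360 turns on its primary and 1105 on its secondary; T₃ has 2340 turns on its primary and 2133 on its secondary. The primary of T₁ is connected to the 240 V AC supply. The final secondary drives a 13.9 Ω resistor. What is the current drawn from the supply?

After T₁: V = 240.00 × 1819/1501 = 290.85 V.
After T₂: V = 290.85 × 1105/2360 = 136.18 V.
After T₃: V = 136.18 × 2133/2340 = 124.13 V.
I_load = 124.13/13.9 = 8.9305 A, so P_out = 124.13 × 8.9305 = 1108.6 W.
All ideal ⇒ P_in = P_out, so I_supply = 1108.6/240 = 4.62 A.

I_supply ≈ 4.62 A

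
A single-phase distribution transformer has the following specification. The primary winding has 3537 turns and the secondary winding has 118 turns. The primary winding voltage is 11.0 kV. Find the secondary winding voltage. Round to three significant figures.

V_s ≈ 367 V

V_s/V_p = N_s/N_p, so V_s = 11000 × 118/3537 = 367 V.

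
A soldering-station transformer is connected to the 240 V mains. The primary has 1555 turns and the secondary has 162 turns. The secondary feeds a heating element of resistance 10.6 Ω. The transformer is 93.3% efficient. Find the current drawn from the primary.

I_p ≈ 0.263 A

V_s = 240 × 162/1555 = 25.003 V.
I_s = V_s/R = 25.003/10.6 = 2.3588 A.
P_out = V_s I_s = 25.003 × 2.3588 = 58.977 W.
P_in = P_out/η = 58.977/0.933 = 63.213 W.
I_p = P_in/V_p = 63.213/240 = 0.263 A.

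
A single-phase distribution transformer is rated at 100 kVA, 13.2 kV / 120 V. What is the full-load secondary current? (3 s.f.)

I_s ≈ 833 A

I_s = S/V_s = 100000/120 = 833 A.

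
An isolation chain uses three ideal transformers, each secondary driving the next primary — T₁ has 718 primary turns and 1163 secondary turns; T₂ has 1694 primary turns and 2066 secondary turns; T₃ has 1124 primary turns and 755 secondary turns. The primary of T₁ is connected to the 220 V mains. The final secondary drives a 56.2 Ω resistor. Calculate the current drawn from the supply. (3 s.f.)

After T₁: V = 220.00 × 1163/718 = 356.35 V.
After T₂: V = 356.35 × 2066/1694 = 434.61 V.
After T₃: V = 434.61 × 755/1124 = 291.93 V.
I_load = 291.93/56.2 = 5.1944 A, so P_out = 291.93 × 5.1944 = 1516.4 W.
All ideal ⇒ P_in = P_out, so I_supply = 1516.4/220 = 6.89 A.

I_supply ≈ 6.89 A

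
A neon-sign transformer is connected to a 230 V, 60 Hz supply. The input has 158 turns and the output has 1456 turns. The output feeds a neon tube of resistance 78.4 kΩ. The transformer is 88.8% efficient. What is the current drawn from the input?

V_out = 230 × 1456/158 = 2119.5 V.
I_out = V_out/R = 2119.5/78400 = 0.027034 A.
P_out = V_out I_out = 2119.5 × 0.027034 = 57.299 W.
P_in = P_out/η = 57.299/0.888 = 64.526 W.
I_in = P_in/V_in = 64.526/230 = 0.281 A.

I_in ≈ 0.281 A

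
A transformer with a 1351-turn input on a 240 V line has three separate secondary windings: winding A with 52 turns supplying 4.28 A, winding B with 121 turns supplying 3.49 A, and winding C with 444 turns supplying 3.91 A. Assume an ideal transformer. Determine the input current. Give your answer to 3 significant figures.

I_in ≈ 1.76 A

V_A = 240 × 52/1351 = 9.2376 V; V_B = 240 × 121/1351 = 21.495 V; V_C = 240 × 444/1351 = 78.875 V.
P_out = V_A I_A + V_B I_B + V_C I_C = 9.2376×4.28 + 21.495×3.49 + 78.875×3.91 = 39.537 + 75.018 + 308.40 = 422.96 W.
Ideal ⇒ P_in = P_out, so I_in = P_out/V_in = 422.96/240 = 1.76 A.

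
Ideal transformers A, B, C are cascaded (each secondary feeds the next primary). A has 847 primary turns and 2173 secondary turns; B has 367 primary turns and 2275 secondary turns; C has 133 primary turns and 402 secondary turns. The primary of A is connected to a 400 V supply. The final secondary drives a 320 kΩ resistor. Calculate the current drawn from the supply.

I_supply ≈ 2.89 A

After A: V = 400.00 × 2173/847 = 1026.2 V.
After B: V = 1026.2 × 2275/367 = 6361.4 V.
After C: V = 6361.4 × 402/133 = 19228 V.
I_load = 19228/320000 = 0.060086 A, so P_out = 19228 × 0.060086 = 1155.3 W.
All ideal ⇒ P_in = P_out, so I_supply = 1155.3/400 = 2.89 A.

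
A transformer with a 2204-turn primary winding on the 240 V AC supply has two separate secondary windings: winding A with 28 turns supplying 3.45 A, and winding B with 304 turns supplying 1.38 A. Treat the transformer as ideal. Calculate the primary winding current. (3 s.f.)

V_A = 240 × 28/2204 = 3.0490 V; V_B = 240 × 304/2204 = 33.103 V.
P_out = V_A I_A + V_B I_B = 3.0490×3.45 + 33.103×1.38 = 10.519 + 45.683 = 56.202 W.
Ideal ⇒ P_in = P_out, so I_p = P_out/V_p = 56.202/240 = 0.234 A.

I_p ≈ 0.234 A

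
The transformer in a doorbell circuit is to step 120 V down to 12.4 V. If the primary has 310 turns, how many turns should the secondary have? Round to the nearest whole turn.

N_s/N_p = V_s/V_p, so N_s = 310 × 12.4/120 = 32.0 ≈ 32 turns.

N_s = 32 turns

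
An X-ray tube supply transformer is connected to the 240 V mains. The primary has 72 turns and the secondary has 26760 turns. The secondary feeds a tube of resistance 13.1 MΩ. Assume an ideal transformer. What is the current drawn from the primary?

V_s = V_p × N_s/N_p = 240 × 26760/72 = 89200 V.
I_s = V_s/R = 89200/(1.31×10^7) = 0.0068092 A.
For an ideal transformer I_p N_p = I_s N_s, so I_p = 0.0068092 × 26760/72 = 2.53 A.

I_p ≈ 2.53 A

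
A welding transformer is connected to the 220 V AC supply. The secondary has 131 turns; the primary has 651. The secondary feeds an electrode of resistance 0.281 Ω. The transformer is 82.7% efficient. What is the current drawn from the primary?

V_s = 220 × 131/651 = 44.270 V.
I_s = V_s/R = 44.270/0.281 = 157.55 A.
P_out = V_s I_s = 44.270 × 157.55 = 6974.6 W.
P_in = P_out/η = 6974.6/0.827 = 8433.6 W.
I_p = P_in/V_p = 8433.6/220 = 38.3 A.

I_p ≈ 38.3 A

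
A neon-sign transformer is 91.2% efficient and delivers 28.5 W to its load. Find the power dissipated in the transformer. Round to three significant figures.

P_loss ≈ 2.75 W

P_in = P_out/η = 28.5/0.912 = 31.2500 W.
P_loss = P_in − P_out = 31.2500 − 28.5 = 2.75 W.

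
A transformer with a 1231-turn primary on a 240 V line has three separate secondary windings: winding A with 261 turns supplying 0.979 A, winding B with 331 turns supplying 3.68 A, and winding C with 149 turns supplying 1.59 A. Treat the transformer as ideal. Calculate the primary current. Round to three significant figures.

V_A = 240 × 261/1231 = 50.885 V; V_B = 240 × 331/1231 = 64.533 V; V_C = 240 × 149/1231 = 29.050 V.
P_out = V_A I_A + V_B I_B + V_C I_C = 50.885×0.979 + 64.533×3.68 + 29.050×1.59 = 49.817 + 237.48 + 46.189 = 333.49 W.
Ideal ⇒ P_in = P_out, so I_p = P_out/V_p = 333.49/240 = 1.39 A.

I_p ≈ 1.39 A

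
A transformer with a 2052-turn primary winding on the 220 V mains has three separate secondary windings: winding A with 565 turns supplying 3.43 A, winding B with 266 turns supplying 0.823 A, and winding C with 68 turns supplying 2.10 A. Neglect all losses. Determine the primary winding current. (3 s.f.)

V_A = 220 × 565/2052 = 60.575 V; V_B = 220 × 266/2052 = 28.519 V; V_C = 220 × 68/2052 = 7.2904 V.
P_out = V_A I_A + V_B I_B + V_C I_C = 60.575×3.43 + 28.519×0.823 + 7.2904×2.10 = 207.77 + 23.471 + 15.310 = 246.55 W.
Ideal ⇒ P_in = P_out, so I_p = P_out/V_p = 246.55/220 = 1.12 A.

I_p ≈ 1.12 A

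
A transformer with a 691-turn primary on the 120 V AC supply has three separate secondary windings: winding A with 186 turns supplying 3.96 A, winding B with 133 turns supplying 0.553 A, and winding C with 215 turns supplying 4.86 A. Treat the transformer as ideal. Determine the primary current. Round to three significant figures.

I_p ≈ 2.68 A

V_A = 120 × 186/691 = 32.301 V; V_B = 120 × 133/691 = 23.097 V; V_C = 120 × 215/691 = 37.337 V.
P_out = V_A I_A + V_B I_B + V_C I_C = 32.301×3.96 + 23.097×0.553 + 37.337×4.86 = 127.91 + 12.773 + 181.46 = 322.14 W.
Ideal ⇒ P_in = P_out, so I_p = P_out/V_p = 322.14/120 = 2.68 A.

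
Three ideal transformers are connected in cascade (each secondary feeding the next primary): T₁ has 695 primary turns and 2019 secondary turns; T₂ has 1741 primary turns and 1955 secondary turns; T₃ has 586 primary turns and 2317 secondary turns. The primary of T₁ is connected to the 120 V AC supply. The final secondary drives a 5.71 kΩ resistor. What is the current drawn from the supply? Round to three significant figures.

Secondary of T₁: V = 120.00 × 2019/695 = 348.60 V.
Secondary of T₂: V = 348.60 × 1955/1741 = 391.45 V.
Secondary of T₃: V = 391.45 × 2317/586 = 1547.8 V.
I_load = 1547.8/5710 = 0.27106 A, so P_out = 1547.8 × 0.27106 = 419.55 W.
All ideal ⇒ P_in = P_out, so I_supply = 419.55/120 = 3.50 A.

I_supply ≈ 3.50 A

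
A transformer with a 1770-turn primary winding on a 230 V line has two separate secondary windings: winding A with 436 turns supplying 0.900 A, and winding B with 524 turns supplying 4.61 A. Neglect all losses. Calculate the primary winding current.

V_A = 230 × 436/1770 = 56.655 V; V_B = 230 × 524/1770 = 68.090 V.
P_out = V_A I_A + V_B I_B = 56.655×0.900 + 68.090×4.61 = 50.990 + 313.90 = 364.89 W.
Ideal ⇒ P_in = P_out, so I_p = P_out/V_p = 364.89/230 = 1.59 A.

I_p ≈ 1.59 A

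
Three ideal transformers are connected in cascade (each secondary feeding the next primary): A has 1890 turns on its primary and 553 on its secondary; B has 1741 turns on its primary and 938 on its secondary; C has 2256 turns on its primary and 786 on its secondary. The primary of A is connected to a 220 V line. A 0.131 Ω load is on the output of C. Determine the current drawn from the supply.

I_supply ≈ 5.07 A

Secondary of A: V = 220.00 × 553/1890 = 64.370 V.
Secondary of B: V = 64.370 × 938/1741 = 34.681 V.
Secondary of C: V = 34.681 × 786/2256 = 12.083 V.
I_load = 12.083/0.131 = 92.236 A, so P_out = 12.083 × 92.236 = 1114.5 W.
All ideal ⇒ P_in = P_out, so I_supply = 1114.5/220 = 5.07 A.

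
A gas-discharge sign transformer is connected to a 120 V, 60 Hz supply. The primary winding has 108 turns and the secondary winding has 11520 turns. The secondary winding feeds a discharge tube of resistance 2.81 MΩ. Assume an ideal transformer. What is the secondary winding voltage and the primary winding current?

V_s = V_p × N_s/N_p = 120 × 11520/108 = 12800 V.
I_s = V_s/R = 12800/(2.81×10^6) = 0.0045552 A.
I_p = I_s × N_s/N_p = 0.0045552 × 11520/108 = 0.486 A.

V_s ≈ 12800 V, I_p ≈ 0.486 A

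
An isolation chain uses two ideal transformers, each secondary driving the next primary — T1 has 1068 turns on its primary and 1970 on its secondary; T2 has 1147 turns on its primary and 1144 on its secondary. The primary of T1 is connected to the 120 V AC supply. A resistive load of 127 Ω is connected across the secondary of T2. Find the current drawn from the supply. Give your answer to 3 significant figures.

I_supply ≈ 3.20 A

Secondary of T1: V = 120.00 × 1970/1068 = 221.35 V.
Secondary of T2: V = 221.35 × 1144/1147 = 220.77 V.
I_load = 220.77/127 = 1.7383 A, so P_out = 220.77 × 1.7383 = 383.77 W.
All ideal ⇒ P_in = P_out, so I_supply = 383.77/120 = 3.20 A.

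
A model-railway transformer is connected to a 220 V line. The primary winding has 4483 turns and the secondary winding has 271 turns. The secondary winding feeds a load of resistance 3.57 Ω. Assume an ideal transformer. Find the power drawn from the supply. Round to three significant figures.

V_s = V_p × N_s/N_p = 220 × 271/4483 = 13.299 V.
I_s = V_s/R = 13.299/3.57 = 3.7252 A.
I_p = I_s × N_s/N_p = 3.7252 × 271/4483 = 0.22519 A.
P = V_p I_p = 220 × 0.22519 = 49.5 W.

P ≈ 49.5 W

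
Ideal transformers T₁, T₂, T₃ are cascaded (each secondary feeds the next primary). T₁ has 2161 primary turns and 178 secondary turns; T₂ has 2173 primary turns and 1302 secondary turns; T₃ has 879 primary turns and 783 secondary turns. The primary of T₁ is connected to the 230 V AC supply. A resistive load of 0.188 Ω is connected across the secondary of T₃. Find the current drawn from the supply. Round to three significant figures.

After T₁: V = 230.00 × 178/2161 = 18.945 V.
After T₂: V = 18.945 × 1302/2173 = 11.351 V.
After T₃: V = 11.351 × 783/879 = 10.112 V.
I_load = 10.112/0.188 = 53.785 A, so P_out = 10.112 × 53.785 = 543.85 W.
All ideal ⇒ P_in = P_out, so I_supply = 543.85/230 = 2.36 A.

I_supply ≈ 2.36 A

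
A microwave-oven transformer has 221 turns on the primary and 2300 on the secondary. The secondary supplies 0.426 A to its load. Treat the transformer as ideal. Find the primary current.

For an ideal transformer I_p/I_s = N_s/N_p, so I_p = 0.426 × 2300/221 = 4.43 A.

I_p ≈ 4.43 A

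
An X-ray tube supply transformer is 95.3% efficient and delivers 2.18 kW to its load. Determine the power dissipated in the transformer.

P_in = P_out/η = 2180/0.953 = 2287.51 W.
P_loss = P_in − P_out = 2287.51 − 2180 = 108 W.

P_loss ≈ 108 W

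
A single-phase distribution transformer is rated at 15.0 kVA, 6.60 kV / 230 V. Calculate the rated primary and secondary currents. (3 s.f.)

I_p = S/V_p = 15000/6600 = 2.27 A.
I_s = S/V_s = 15000/230 = 65.2 A.

I_p ≈ 2.27 A, I_s ≈ 65.2 A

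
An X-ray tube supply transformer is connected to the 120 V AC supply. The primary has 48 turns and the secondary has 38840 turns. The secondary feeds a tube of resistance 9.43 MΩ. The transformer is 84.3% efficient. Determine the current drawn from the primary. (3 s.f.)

I_p ≈ 9.88 A

V_s = 120 × 38840/48 = 97100 V.
I_s = V_s/R = 97100/(9.43×10^6) = 0.010297 A.
P_out = V_s I_s = 97100 × 0.010297 = 999.83 W.
P_in = P_out/η = 999.83/0.843 = 1186.0 W.
I_p = P_in/V_p = 1186.0/120 = 9.88 A.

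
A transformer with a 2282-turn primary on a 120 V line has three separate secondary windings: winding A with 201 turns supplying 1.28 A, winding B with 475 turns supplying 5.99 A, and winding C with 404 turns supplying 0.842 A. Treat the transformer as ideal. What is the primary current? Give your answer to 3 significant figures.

I_p ≈ 1.51 A

V_A = 120 × 201/2282 = 10.570 V; V_B = 120 × 475/2282 = 24.978 V; V_C = 120 × 404/2282 = 21.245 V.
P_out = V_A I_A + V_B I_B + V_C I_C = 10.570×1.28 + 24.978×5.99 + 21.245×0.842 = 13.529 + 149.62 + 17.888 = 181.04 W.
Ideal ⇒ P_in = P_out, so I_p = P_out/V_p = 181.04/120 = 1.51 A.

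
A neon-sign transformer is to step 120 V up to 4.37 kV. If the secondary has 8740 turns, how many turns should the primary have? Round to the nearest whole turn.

N_p/N_s = V_p/V_s, so N_p = 8740 × 120/4370 = 240.0 ≈ 240 turns.

N_p = 240 turns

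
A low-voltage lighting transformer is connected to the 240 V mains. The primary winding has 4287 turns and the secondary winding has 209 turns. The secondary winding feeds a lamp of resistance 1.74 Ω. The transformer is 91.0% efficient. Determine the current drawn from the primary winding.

V_s = 240 × 209/4287 = 11.700 V.
I_s = V_s/R = 11.700/1.74 = 6.7244 A.
P_out = V_s I_s = 11.700 × 6.7244 = 78.679 W.
P_in = P_out/η = 78.679/0.910 = 86.460 W.
I_p = P_in/V_p = 86.460/240 = 0.360 A.

I_p ≈ 0.360 A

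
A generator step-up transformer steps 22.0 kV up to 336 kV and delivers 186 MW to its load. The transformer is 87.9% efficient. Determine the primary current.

I_p ≈ 9620 A

P_in = P_out/η = 1.86×10^8/0.879 = 2.1160×10^8 W.
I_p = P_in/V_p = 2.1160×10^8/22000 = 9620 A.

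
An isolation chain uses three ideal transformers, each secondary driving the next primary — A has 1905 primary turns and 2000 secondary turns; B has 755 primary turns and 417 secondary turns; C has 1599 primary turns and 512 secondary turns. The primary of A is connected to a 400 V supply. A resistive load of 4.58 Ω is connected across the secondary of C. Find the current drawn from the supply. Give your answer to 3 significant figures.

I_supply ≈ 3.01 A

Secondary of A: V = 400.00 × 2000/1905 = 419.95 V.
Secondary of B: V = 419.95 × 417/755 = 231.94 V.
Secondary of C: V = 231.94 × 512/1599 = 74.269 V.
I_load = 74.269/4.58 = 16.216 A, so P_out = 74.269 × 16.216 = 1204.3 W.
All ideal ⇒ P_in = P_out, so I_supply = 1204.3/400 = 3.01 A.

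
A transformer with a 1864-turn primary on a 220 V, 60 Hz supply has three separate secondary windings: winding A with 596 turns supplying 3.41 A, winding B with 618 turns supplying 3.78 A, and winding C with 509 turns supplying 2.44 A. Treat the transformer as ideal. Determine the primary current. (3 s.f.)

I_p ≈ 3.01 A

V_A = 220 × 596/1864 = 70.343 V; V_B = 220 × 618/1864 = 72.940 V; V_C = 220 × 509/1864 = 60.075 V.
P_out = V_A I_A + V_B I_B + V_C I_C = 70.343×3.41 + 72.940×3.78 + 60.075×2.44 = 239.87 + 275.71 + 146.58 = 662.17 W.
Ideal ⇒ P_in = P_out, so I_p = P_out/V_p = 662.17/220 = 3.01 A.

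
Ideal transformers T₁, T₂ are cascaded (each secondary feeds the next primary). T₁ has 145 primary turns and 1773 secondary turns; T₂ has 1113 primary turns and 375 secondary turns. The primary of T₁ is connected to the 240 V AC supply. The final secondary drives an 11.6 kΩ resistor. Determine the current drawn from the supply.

I_supply ≈ 0.351 A

Secondary of T₁: V = 240.00 × 1773/145 = 2934.6 V.
Secondary of T₂: V = 2934.6 × 375/1113 = 988.75 V.
I_load = 988.75/11600 = 0.085237 A, so P_out = 988.75 × 0.085237 = 84.279 W.
All ideal ⇒ P_in = P_out, so I_supply = 84.279/240 = 0.351 A.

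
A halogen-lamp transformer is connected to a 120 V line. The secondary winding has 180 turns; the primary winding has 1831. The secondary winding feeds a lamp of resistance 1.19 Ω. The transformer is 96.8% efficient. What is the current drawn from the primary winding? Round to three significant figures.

V_s = 120 × 180/1831 = 11.797 V.
I_s = V_s/R = 11.797/1.19 = 9.9133 A.
P_out = V_s I_s = 11.797 × 9.9133 = 116.95 W.
P_in = P_out/η = 116.95/0.968 = 120.81 W.
I_p = P_in/V_p = 120.81/120 = 1.01 A.

I_p ≈ 1.01 A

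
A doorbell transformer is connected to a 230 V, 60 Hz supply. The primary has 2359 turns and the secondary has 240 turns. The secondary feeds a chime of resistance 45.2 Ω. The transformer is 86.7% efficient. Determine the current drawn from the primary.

I_p ≈ 0.0607 A

V_s = 230 × 240/2359 = 23.400 V.
I_s = V_s/R = 23.400/45.2 = 0.51769 A.
P_out = V_s I_s = 23.400 × 0.51769 = 12.114 W.
P_in = P_out/η = 12.114/0.867 = 13.972 W.
I_p = P_in/V_p = 13.972/230 = 0.0607 A.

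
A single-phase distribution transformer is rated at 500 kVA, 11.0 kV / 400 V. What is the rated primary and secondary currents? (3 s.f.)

I_p = S/V_p = 500000/11000 = 45.5 A.
I_s = S/V_s = 500000/400 = 1250 A.

I_p ≈ 45.5 A, I_s ≈ 1250 A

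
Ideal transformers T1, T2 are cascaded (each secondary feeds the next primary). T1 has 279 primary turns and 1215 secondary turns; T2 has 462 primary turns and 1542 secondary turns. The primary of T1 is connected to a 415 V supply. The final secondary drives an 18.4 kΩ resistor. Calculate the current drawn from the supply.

After T1: V = 415.00 × 1215/279 = 1807.3 V.
After T2: V = 1807.3 × 1542/462 = 6032.0 V.
I_load = 6032.0/18400 = 0.32783 A, so P_out = 6032.0 × 0.32783 = 1977.5 W.
All ideal ⇒ P_in = P_out, so I_supply = 1977.5/415 = 4.76 A.

I_supply ≈ 4.76 A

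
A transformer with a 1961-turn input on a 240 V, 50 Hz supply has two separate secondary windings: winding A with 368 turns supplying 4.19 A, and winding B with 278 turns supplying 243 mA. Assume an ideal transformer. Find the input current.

I_in ≈ 0.821 A

V_A = 240 × 368/1961 = 45.038 V; V_B = 240 × 278/1961 = 34.023 V.
P_out = V_A I_A + V_B I_B = 45.038×4.19 + 34.023×0.243 = 188.71 + 8.2677 = 196.98 W.
Ideal ⇒ P_in = P_out, so I_in = P_out/V_in = 196.98/240 = 0.821 A.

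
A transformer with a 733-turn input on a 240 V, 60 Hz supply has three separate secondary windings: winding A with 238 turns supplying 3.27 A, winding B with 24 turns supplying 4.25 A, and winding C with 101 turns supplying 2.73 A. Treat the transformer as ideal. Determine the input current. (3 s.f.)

V_A = 240 × 238/733 = 77.926 V; V_B = 240 × 24/733 = 7.8581 V; V_C = 240 × 101/733 = 33.070 V.
P_out = V_A I_A + V_B I_B + V_C I_C = 77.926×3.27 + 7.8581×4.25 + 33.070×2.73 = 254.82 + 33.397 + 90.280 = 378.50 W.
Ideal ⇒ P_in = P_out, so I_in = P_out/V_in = 378.50/240 = 1.58 A.

I_in ≈ 1.58 A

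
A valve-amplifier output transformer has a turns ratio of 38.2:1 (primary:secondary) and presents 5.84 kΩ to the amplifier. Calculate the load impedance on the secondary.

Z_s = Z_p/(N_p/N_s)² = 5840/38.2² = 4.00 Ω.

Z_s ≈ 4.00 Ω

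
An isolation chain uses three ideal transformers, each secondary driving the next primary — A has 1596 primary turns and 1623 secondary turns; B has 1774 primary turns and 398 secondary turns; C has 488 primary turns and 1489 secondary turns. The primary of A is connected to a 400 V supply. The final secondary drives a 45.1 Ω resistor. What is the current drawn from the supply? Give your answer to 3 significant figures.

After A: V = 400.00 × 1623/1596 = 406.77 V.
After B: V = 406.77 × 398/1774 = 91.259 V.
After C: V = 91.259 × 1489/488 = 278.45 V.
I_load = 278.45/45.1 = 6.1741 A, so P_out = 278.45 × 6.1741 = 1719.2 W.
All ideal ⇒ P_in = P_out, so I_supply = 1719.2/400 = 4.30 A.

I_supply ≈ 4.30 A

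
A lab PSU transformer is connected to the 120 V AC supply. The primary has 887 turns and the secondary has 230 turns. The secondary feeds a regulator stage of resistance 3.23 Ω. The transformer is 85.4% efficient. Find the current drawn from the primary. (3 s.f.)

V_s = 120 × 230/887 = 31.116 V.
I_s = V_s/R = 31.116/3.23 = 9.6335 A.
P_out = V_s I_s = 31.116 × 9.6335 = 299.76 W.
P_in = P_out/η = 299.76/0.854 = 351.00 W.
I_p = P_in/V_p = 351.00/120 = 2.93 A.

I_p ≈ 2.93 A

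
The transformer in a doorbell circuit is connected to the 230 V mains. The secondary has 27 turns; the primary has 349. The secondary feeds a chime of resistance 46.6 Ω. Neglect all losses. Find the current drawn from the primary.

I_p ≈ 0.0295 A

V_s = V_p × N_s/N_p = 230 × 27/349 = 17.794 V.
I_s = V_s/R = 17.794/46.6 = 0.38184 A.
For an ideal transformer I_p N_p = I_s N_s, so I_p = 0.38184 × 27/349 = 0.0295 A.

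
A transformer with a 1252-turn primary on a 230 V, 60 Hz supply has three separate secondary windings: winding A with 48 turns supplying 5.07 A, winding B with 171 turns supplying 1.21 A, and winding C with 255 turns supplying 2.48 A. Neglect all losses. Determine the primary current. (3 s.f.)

V_A = 230 × 48/1252 = 8.8179 V; V_B = 230 × 171/1252 = 31.414 V; V_C = 230 × 255/1252 = 46.845 V.
P_out = V_A I_A + V_B I_B + V_C I_C = 8.8179×5.07 + 31.414×1.21 + 46.845×2.48 = 44.707 + 38.011 + 116.18 = 198.89 W.
Ideal ⇒ P_in = P_out, so I_p = P_out/V_p = 198.89/230 = 0.865 A.

I_p ≈ 0.865 A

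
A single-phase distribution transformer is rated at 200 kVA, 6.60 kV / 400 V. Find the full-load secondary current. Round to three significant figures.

I_s ≈ 500 A

I_s = S/V_s = 200000/400 = 500 A.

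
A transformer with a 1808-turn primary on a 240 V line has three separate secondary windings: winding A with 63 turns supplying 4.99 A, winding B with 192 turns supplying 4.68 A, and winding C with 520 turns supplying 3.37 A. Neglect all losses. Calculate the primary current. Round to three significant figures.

V_A = 240 × 63/1808 = 8.3628 V; V_B = 240 × 192/1808 = 25.487 V; V_C = 240 × 520/1808 = 69.027 V.
P_out = V_A I_A + V_B I_B + V_C I_C = 8.3628×4.99 + 25.487×4.68 + 69.027×3.37 = 41.731 + 119.28 + 232.62 = 393.63 W.
Ideal ⇒ P_in = P_out, so I_p = P_out/V_p = 393.63/240 = 1.64 A.

I_p ≈ 1.64 A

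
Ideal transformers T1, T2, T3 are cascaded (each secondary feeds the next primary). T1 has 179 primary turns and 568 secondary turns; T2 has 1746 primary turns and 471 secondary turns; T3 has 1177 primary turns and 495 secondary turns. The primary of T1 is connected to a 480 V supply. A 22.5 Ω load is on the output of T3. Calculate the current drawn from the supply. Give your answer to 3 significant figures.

I_supply ≈ 2.76 A

Secondary of T1: V = 480.00 × 568/179 = 1523.1 V.
Secondary of T2: V = 1523.1 × 471/1746 = 410.88 V.
Secondary of T3: V = 410.88 × 495/1177 = 172.80 V.
I_load = 172.80/22.5 = 7.6800 A, so P_out = 172.80 × 7.6800 = 1327.1 W.
All ideal ⇒ P_in = P_out, so I_supply = 1327.1/480 = 2.76 A.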